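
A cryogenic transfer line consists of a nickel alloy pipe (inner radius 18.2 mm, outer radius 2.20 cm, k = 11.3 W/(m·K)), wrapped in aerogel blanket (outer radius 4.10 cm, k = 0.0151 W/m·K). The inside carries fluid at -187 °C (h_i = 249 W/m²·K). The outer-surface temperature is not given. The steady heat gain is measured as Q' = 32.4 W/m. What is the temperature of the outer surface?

T_out = 26.8 °C

Series resistances:
  R'_conv,in = 1/(2πr h) = 1/(2π·0.0182·249) = 0.03512 m·K/W
  R'_nickel alloy = ln(0.0220/0.0182)/(2πk) = 0.1896/(2π·11.3) = 0.002671 m·K/W
  R'_aerogel blanket = ln(0.0410/0.0220)/(2πk) = 0.6225/(2π·0.0151) = 6.562 m·K/W
ΣR = 6.599 m·K/W
ΔT = Q'·ΣR = 32.4 × 6.599 = 213.8 K
Heat flows inward, so T_out = T_in + ΔT = -187 + 213.8 = 26.8 °C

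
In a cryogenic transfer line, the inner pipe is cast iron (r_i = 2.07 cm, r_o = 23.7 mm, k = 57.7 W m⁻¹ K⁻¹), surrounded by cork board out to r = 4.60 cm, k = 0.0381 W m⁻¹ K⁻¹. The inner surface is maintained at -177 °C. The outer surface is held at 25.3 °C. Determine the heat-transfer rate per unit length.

Q' = 73.0 W/m

Resistance network (inner→outer):
  R'_cast iron = ln(0.0237/0.0207)/(2πk) = 0.1353/(2π·57.7) = 3.733×10^-4 m·K/W
  R'_cork board = ln(0.0460/0.0237)/(2πk) = 0.6632/(2π·0.0381) = 2.770 m·K/W
ΣR = 3.733×10^-4 + 2.770 = 2.770 m·K/W
Q' = ΔT/ΣR = (-177 °C − 25.3 °C)/2.770 = -73.0 W/m
(Negative Q' ⇒ heat flows inward; heat gain = 73.0 W/m.)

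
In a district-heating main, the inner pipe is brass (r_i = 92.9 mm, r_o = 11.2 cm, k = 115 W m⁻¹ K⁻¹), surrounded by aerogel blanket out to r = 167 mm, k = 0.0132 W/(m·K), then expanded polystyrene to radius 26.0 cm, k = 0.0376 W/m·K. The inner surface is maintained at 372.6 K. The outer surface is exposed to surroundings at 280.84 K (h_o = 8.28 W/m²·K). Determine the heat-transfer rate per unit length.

Q' = 13.6 W/m

Resistance network (inner→outer):
  R'_brass = ln(0.112/0.0929)/(2πk) = 0.1870/(2π·115) = 2.588×10^-4 m·K/W
  R'_aerogel blanket = ln(0.167/0.112)/(2πk) = 0.3995/(2π·0.0132) = 4.817 m·K/W
  R'_expanded polystyrene = ln(0.260/0.167)/(2πk) = 0.4427/(2π·0.0376) = 1.874 m·K/W
  R'_conv,out = 1/(2πr h) = 1/(2π·0.260·8.28) = 0.07393 m·K/W
ΣR = 2.588×10^-4 + 4.817 + 1.874 + 0.07393 = 6.765 m·K/W
Q' = ΔT/ΣR = (372.6 K − 280.84 K)/6.765 = 13.6 W/m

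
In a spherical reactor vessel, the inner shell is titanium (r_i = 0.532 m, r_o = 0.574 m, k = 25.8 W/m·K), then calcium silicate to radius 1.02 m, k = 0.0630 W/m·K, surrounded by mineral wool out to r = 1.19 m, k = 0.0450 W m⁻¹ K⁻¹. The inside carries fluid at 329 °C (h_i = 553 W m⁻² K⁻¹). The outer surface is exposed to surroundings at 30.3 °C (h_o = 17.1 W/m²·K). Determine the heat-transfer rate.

Resistance network (inner→outer):
  R_conv,in = 1/(4πr²h) = 1/(4π·0.532²·553) = 5.084×10^-4 K/W
  R_titanium = (1/0.532 − 1/0.574)/(4πk) = 0.1375/(4π·25.8) = 4.242×10^-4 K/W
  R_calcium silicate = (1/0.574 − 1/1.02)/(4πk) = 0.7618/(4π·0.0630) = 0.9622 K/W
  R_mineral wool = (1/1.02 − 1/1.19)/(4πk) = 0.1401/(4π·0.0450) = 0.2477 K/W
  R_conv,out = 1/(4πr²h) = 1/(4π·1.19²·17.1) = 0.003286 K/W
ΣR = 5.084×10^-4 + 4.242×10^-4 + 0.9622 + 0.2477 + 0.003286 = 1.214 K/W
Q = ΔT/ΣR = (329 °C − 30.3 °C)/1.214 = 246 W

Q = 246 W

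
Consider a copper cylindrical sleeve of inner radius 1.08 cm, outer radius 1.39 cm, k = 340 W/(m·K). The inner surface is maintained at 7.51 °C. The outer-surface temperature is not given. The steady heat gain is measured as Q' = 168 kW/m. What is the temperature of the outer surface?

Series resistances:
  R'_copper = ln(0.0139/0.0108)/(2πk) = 0.2523/(2π·340) = 1.181×10^-4 m·K/W
ΣR = 1.181×10^-4 m·K/W
ΔT = Q'·ΣR = 1.68×10^5 × 1.181×10^-4 = 19.84 K
Heat flows inward, so T_out = T_in + ΔT = 7.51 + 19.84 = 27.4 °C

T_out = 27.4 °C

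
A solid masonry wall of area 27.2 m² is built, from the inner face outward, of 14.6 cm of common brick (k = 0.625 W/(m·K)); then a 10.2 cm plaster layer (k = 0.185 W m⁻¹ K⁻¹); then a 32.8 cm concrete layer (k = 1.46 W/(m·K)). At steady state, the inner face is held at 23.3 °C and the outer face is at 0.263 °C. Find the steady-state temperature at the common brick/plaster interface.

T = 18.0 °C

Treat each layer as a resistance in series:
  R_common brick = L/(kA) = 0.146/(0.625·27.2) = 0.008588 K/W
  R_plaster = L/(kA) = 0.102/(0.185·27.2) = 0.02027 K/W
  R_concrete = L/(kA) = 0.328/(1.46·27.2) = 0.008259 K/W
ΣR = 0.008588 + 0.02027 + 0.008259 = 0.03712 K/W
Q = ΔT/ΣR = (23.3 °C − 0.263 °C)/0.03712 = 620.6 W
From the inner boundary to the common brick/plaster interface, ΣR_partial = 0.008588 K/W.
T_interface = T_in − Q·ΣR_partial = 23.3 °C − (620.6)(0.008588) = 18.0 °C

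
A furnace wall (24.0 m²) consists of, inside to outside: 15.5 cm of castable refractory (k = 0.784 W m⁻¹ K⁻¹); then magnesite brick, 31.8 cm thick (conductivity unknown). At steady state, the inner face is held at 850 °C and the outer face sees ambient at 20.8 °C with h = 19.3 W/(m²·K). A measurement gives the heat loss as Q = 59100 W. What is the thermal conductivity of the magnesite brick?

k = 3.65 W/m·K

ΣR = ΔT/Q = |850 − 20.8|/59100 = 0.01403 K/W
Known resistances:
  R_castable refractory = L/(kA) = 0.155/(0.784·24.0) = 0.008238 K/W
  R_conv,out = 1/(hA) = 1/(19.3·24.0) = 0.002159 K/W
R_magnesite brick = ΣR − ΣR_known = 0.01403 − 0.01040 = 0.003630 K/W
L/(kA) = 0.003630 ⇒ k = 0.318/(0.003630·24.0) = 3.65 W/m·K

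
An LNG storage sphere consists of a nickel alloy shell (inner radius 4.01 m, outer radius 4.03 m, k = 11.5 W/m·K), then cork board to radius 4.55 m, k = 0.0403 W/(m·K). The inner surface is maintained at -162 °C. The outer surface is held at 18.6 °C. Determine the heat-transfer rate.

Resistance network (inner→outer):
  R_nickel alloy = (1/4.01 − 1/4.03)/(4πk) = 0.001238/(4π·11.5) = 8.564×10^-6 K/W
  R_cork board = (1/4.03 − 1/4.55)/(4πk) = 0.02836/(4π·0.0403) = 0.05600 K/W
ΣR = 8.564×10^-6 + 0.05600 = 0.05601 K/W
Q = ΔT/ΣR = (-162 °C − 18.6 °C)/0.05601 = -3220 W
(Negative Q ⇒ heat flows inward; heat gain = 3220 W.)

Q = 3220 W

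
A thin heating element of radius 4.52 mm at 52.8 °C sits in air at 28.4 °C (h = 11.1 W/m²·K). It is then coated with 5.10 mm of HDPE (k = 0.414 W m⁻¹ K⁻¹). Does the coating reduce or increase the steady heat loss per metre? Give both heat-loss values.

Critical radius for a cylinder: r_cr = k/h = 0.0373 m = 3.73 cm.
Outer radius after coating: r₂ = 0.00452 + 0.00510 = 0.00962 m.
Since r₁ < r_cr and r₂ ≤ r_cr, the coating moves toward the maximum at r_cr — heat loss rises.
Bare: R = 1/(2πr₁h) = 3.172 m·K/W; Q = 24.4/3.172 = 7.69 W/m.
Coated: R = R_cond + R_conv = 1.781 m·K/W; Q = 24.4/1.781 = 13.7 W/m.

increases: 7.69 → 13.7 W/m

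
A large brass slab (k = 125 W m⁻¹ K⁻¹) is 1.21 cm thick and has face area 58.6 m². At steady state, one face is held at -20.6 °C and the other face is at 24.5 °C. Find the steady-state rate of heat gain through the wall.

Q = 2.73×10^7 W

Q = kA·ΔT/L = 125 × 58.6 × |-20.6 °C − 24.5 °C| / 0.0121 = 2.73×10^7 W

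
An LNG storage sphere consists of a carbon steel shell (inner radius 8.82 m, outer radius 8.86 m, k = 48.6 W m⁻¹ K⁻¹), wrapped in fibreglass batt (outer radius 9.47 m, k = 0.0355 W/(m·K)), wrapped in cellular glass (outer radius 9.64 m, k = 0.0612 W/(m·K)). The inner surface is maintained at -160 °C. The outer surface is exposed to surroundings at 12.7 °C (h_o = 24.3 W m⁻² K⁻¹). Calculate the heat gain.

Q = 9210 W

Resistance network (inner→outer):
  R_carbon steel = (1/8.82 − 1/8.86)/(4πk) = 5.119×10^-4/(4π·48.6) = 8.381×10^-7 K/W
  R_fibreglass batt = (1/8.86 − 1/9.47)/(4πk) = 0.007270/(4π·0.0355) = 0.01630 K/W
  R_cellular glass = (1/9.47 − 1/9.64)/(4πk) = 0.001862/(4π·0.0612) = 0.002421 K/W
  R_conv,out = 1/(4πr²h) = 1/(4π·9.64²·24.3) = 3.524×10^-5 K/W
ΣR = 8.381×10^-7 + 0.01630 + 0.002421 + 3.524×10^-5 = 0.01876 K/W
Q = ΔT/ΣR = (-160 °C − 12.7 °C)/0.01876 = -9210 W
(Negative Q ⇒ heat flows inward; heat gain = 9210 W.)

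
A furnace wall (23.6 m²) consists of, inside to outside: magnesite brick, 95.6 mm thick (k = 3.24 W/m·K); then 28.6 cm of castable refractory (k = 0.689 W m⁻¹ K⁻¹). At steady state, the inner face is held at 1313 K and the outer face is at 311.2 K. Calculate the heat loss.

Resistance network (inner→outer):
  R_magnesite brick = L/(kA) = 0.0956/(3.24·23.6) = 0.001250 K/W
  R_castable refractory = L/(kA) = 0.286/(0.689·23.6) = 0.01759 K/W
ΣR = 0.001250 + 0.01759 = 0.01884 K/W
Q = ΔT/ΣR = (1313 K − 311.2 K)/0.01884 = 53200 W

Q = 53200 W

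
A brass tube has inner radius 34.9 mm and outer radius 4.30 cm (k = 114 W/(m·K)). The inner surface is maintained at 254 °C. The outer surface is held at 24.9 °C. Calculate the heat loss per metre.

Q' = 7.86×10^5 W/m

Q' = 2πk·ΔT/ln(r₂/r₁) = 2π × 114 × 229.1 / ln(0.0430/0.0349) = 7.86×10^5 W/m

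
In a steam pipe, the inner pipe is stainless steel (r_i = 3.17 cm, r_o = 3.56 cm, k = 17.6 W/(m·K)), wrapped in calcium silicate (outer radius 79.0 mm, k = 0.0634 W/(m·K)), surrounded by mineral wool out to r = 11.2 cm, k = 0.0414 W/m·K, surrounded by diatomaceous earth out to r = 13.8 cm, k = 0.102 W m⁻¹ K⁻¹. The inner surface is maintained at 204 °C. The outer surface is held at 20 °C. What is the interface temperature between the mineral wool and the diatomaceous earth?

T = 36.3 °C

Series thermal resistances, inner to outer:
  R'_stainless steel = ln(0.0356/0.0317)/(2πk) = 0.1160/(2π·17.6) = 0.001049 m·K/W
  R'_calcium silicate = ln(0.0790/0.0356)/(2πk) = 0.7971/(2π·0.0634) = 2.001 m·K/W
  R'_mineral wool = ln(0.112/0.0790)/(2πk) = 0.3491/(2π·0.0414) = 1.342 m·K/W
  R'_diatomaceous earth = ln(0.138/0.112)/(2πk) = 0.2088/(2π·0.102) = 0.3257 m·K/W
ΣR = 0.001049 + 2.001 + 1.342 + 0.3257 = 3.670 m·K/W
Q' = ΔT/ΣR = (204 °C − 20 °C)/3.670 = 50.14 W/m
From the inner boundary to the mineral wool/diatomaceous earth interface, ΣR_partial = 3.344 m·K/W.
T_interface = T_in − Q'·ΣR_partial = 204 °C − (50.14)(3.344) = 36.3 °C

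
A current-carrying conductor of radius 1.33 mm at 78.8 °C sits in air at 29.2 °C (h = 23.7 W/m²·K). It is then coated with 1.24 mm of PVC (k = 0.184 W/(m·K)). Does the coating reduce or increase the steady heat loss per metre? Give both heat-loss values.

Critical radius for a cylinder: r_cr = k/h = 0.00776 m = 0.776 cm.
Outer radius after coating: r₂ = 0.00133 + 0.00124 = 0.00257 m.
Since r₁ < r_cr and r₂ ≤ r_cr, the coating moves toward the maximum at r_cr — heat loss rises.
Bare: R = 1/(2πr₁h) = 5.049 m·K/W; Q = 49.6/5.049 = 9.82 W/m.
Coated: R = R_cond + R_conv = 3.183 m·K/W; Q = 49.6/3.183 = 15.6 W/m.

increases: 9.82 → 15.6 W/m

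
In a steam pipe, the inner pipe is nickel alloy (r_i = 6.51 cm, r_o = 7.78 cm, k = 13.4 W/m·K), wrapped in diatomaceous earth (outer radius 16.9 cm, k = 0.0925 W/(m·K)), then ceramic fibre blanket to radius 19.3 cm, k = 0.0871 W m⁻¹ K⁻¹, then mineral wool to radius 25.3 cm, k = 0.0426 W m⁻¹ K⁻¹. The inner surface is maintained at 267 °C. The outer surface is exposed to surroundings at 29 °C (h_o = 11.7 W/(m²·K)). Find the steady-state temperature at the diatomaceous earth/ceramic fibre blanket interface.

Series thermal resistances, inner to outer:
  R'_nickel alloy = ln(0.0778/0.0651)/(2πk) = 0.1782/(2π·13.4) = 0.002117 m·K/W
  R'_diatomaceous earth = ln(0.169/0.0778)/(2πk) = 0.7758/(2π·0.0925) = 1.335 m·K/W
  R'_ceramic fibre blanket = ln(0.193/0.169)/(2πk) = 0.1328/(2π·0.0871) = 0.2426 m·K/W
  R'_mineral wool = ln(0.253/0.193)/(2πk) = 0.2707/(2π·0.0426) = 1.011 m·K/W
  R'_conv,out = 1/(2πr h) = 1/(2π·0.253·11.7) = 0.05377 m·K/W
ΣR = 0.002117 + 1.335 + 0.2426 + 1.011 + 0.05377 = 2.644 m·K/W
Q' = ΔT/ΣR = (267 °C − 29 °C)/2.644 = 90.02 W/m
From the inner boundary to the diatomaceous earth/ceramic fibre blanket interface, ΣR_partial = 1.337 m·K/W.
T_interface = T_in − Q'·ΣR_partial = 267 °C − (90.02)(1.337) = 147 °C

T = 147 °C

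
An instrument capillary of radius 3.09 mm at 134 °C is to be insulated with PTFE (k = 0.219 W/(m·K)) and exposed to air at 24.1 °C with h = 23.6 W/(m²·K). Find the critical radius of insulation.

For a cylinder, r_cr = k_ins/h = 0.219/23.6 = 0.00928 m = 0.928 cm

r_cr = 0.928 cm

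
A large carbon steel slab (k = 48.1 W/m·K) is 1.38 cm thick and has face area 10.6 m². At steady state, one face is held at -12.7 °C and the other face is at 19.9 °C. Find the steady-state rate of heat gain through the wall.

Q = kA·ΔT/L = 48.1 × 10.6 × |-12.7 °C − 19.9 °C| / 0.0138 = 1.20×10^6 W

Q = 1.20×10^6 W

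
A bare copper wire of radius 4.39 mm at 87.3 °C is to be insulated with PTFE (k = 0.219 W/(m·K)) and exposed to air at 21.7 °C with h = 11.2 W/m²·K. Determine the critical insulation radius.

r_cr = 1.96 cm

For a cylinder, r_cr = k_ins/h = 0.219/11.2 = 0.0196 m = 1.96 cm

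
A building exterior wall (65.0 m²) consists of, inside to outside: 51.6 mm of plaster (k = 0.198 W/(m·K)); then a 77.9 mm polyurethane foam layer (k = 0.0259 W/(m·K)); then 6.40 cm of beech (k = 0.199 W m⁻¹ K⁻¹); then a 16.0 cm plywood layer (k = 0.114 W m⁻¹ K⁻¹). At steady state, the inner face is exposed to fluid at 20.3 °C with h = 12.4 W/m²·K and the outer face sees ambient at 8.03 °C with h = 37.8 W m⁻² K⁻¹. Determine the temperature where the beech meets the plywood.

T = 11.5 °C

Resistance network (inner→outer):
  R_conv,in = 1/(hA) = 1/(12.4·65.0) = 0.001241 K/W
  R_plaster = L/(kA) = 0.0516/(0.198·65.0) = 0.004009 K/W
  R_polyurethane foam = L/(kA) = 0.0779/(0.0259·65.0) = 0.04627 K/W
  R_beech = L/(kA) = 0.0640/(0.199·65.0) = 0.004948 K/W
  R_plywood = L/(kA) = 0.160/(0.114·65.0) = 0.02159 K/W
  R_conv,out = 1/(hA) = 1/(37.8·65.0) = 4.070×10^-4 K/W
ΣR = 0.001241 + 0.004009 + 0.04627 + 0.004948 + 0.02159 + 4.070×10^-4 = 0.07847 K/W
Q = ΔT/ΣR = (20.3 °C − 8.03 °C)/0.07847 = 156.4 W
From the inner boundary to the beech/plywood interface, ΣR_partial = 0.05647 K/W.
T_interface = T_in − Q·ΣR_partial = 20.3 °C − (156.4)(0.05647) = 11.5 °C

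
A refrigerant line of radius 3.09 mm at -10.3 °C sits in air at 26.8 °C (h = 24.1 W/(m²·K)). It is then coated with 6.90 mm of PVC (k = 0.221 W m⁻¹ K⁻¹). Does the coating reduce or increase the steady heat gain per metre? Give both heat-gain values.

increases: 17.4 → 24.6 W/m

Critical radius for a cylinder: r_cr = k/h = 0.00917 m = 0.917 cm.
Outer radius after coating: r₂ = 0.00309 + 0.00690 = 0.00999 m.
r₁ < r_cr < r₂: heat gain rises to a maximum at r_cr then falls. Whether the coating helps depends on whether Q(r₂) has dropped back below Q(r₁).
Bare: R = 1/(2πr₁h) = 2.137 m·K/W; Q = 37.1/2.137 = 17.4 W/m.
Coated: R = R_cond + R_conv = 1.506 m·K/W; Q = 37.1/1.506 = 24.6 W/m.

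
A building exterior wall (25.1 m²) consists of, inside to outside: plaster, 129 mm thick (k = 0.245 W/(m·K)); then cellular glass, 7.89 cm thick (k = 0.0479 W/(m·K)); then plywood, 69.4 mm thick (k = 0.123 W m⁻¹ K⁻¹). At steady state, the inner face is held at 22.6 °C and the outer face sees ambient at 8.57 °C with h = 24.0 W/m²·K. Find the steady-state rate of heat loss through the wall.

Series thermal resistances, inner to outer:
  R_plaster = L/(kA) = 0.129/(0.245·25.1) = 0.02098 K/W
  R_cellular glass = L/(kA) = 0.0789/(0.0479·25.1) = 0.06562 K/W
  R_plywood = L/(kA) = 0.0694/(0.123·25.1) = 0.02248 K/W
  R_conv,out = 1/(hA) = 1/(24.0·25.1) = 0.001660 K/W
ΣR = 0.02098 + 0.06562 + 0.02248 + 0.001660 = 0.1107 K/W
Q = ΔT/ΣR = (22.6 °C − 8.57 °C)/0.1107 = 127 W

Q = 127 W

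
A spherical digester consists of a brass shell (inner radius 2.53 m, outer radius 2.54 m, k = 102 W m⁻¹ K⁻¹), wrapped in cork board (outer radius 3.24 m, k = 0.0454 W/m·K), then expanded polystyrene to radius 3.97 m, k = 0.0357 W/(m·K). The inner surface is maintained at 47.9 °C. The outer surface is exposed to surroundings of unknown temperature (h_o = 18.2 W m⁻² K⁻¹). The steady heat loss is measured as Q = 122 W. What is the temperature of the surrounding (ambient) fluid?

Series resistances:
  R_brass = (1/2.53 − 1/2.54)/(4πk) = 0.001556/(4π·102) = 1.214×10^-6 K/W
  R_cork board = (1/2.54 − 1/3.24)/(4πk) = 0.08506/(4π·0.0454) = 0.1491 K/W
  R_expanded polystyrene = (1/3.24 − 1/3.97)/(4πk) = 0.05675/(4π·0.0357) = 0.1265 K/W
  R_conv,out = 1/(4πr²h) = 1/(4π·3.97²·18.2) = 2.774×10^-4 K/W
ΣR = 0.2759 K/W
ΔT = Q·ΣR = 122 × 0.2759 = 33.66 K
Heat flows outward, so T_out = T_in − ΔT = 47.9 − 33.66 = 14.2 °C

T_out = 14.2 °C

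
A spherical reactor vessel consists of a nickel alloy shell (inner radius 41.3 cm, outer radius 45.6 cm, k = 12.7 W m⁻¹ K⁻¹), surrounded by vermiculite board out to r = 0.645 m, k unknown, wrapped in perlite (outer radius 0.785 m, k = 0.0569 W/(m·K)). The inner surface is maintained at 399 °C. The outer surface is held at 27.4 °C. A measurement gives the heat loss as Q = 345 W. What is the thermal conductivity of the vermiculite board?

ΣR = ΔT/Q = |399 − 27.4|/345 = 1.077 K/W
Known resistances:
  R_nickel alloy = (1/0.413 − 1/0.456)/(4πk) = 0.2283/(4π·12.7) = 0.001431 K/W
  R_perlite = (1/0.645 − 1/0.785)/(4πk) = 0.2765/(4π·0.0569) = 0.3867 K/W
R_vermiculite board = ΣR − ΣR_known = 1.077 − 0.3881 = 0.6889 K/W
(1/r₁−1/r₂)/(4πk) = 0.6889 ⇒ k = 0.6426/(4π·0.6889) = 0.0742 W/m·K

k = 0.0742 W/m·K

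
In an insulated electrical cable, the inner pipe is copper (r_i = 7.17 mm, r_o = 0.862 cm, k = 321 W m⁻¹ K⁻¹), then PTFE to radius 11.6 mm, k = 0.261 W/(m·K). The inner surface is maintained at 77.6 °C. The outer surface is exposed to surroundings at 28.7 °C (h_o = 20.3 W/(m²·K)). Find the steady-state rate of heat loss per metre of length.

Q' = 57.1 W/m

Series thermal resistances, inner to outer:
  R'_copper = ln(0.00862/0.00717)/(2πk) = 0.1842/(2π·321) = 9.132×10^-5 m·K/W
  R'_PTFE = ln(0.0116/0.00862)/(2πk) = 0.2969/(2π·0.261) = 0.1811 m·K/W
  R'_conv,out = 1/(2πr h) = 1/(2π·0.0116·20.3) = 0.6759 m·K/W
ΣR = 9.132×10^-5 + 0.1811 + 0.6759 = 0.8571 m·K/W
Q' = ΔT/ΣR = (77.6 °C − 28.7 °C)/0.8571 = 57.1 W/m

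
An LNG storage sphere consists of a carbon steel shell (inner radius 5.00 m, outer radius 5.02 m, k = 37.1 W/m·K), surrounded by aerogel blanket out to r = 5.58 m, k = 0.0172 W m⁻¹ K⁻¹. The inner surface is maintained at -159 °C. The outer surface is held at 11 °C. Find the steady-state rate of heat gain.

Resistance network (inner→outer):
  R_carbon steel = (1/5.00 − 1/5.02)/(4πk) = 7.968×10^-4/(4π·37.1) = 1.709×10^-6 K/W
  R_aerogel blanket = (1/5.02 − 1/5.58)/(4πk) = 0.01999/(4π·0.0172) = 0.09249 K/W
ΣR = 1.709×10^-6 + 0.09249 = 0.09249 K/W
Q = ΔT/ΣR = (-159 °C − 11 °C)/0.09249 = -1840 W
(Negative Q ⇒ heat flows inward; heat gain = 1840 W.)

Q = 1840 W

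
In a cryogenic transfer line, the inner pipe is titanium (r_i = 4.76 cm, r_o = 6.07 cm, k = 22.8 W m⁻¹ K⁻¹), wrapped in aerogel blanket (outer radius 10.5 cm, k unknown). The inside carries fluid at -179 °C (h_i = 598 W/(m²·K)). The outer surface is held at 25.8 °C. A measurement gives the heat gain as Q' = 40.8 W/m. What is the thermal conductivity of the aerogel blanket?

ΣR = ΔT/Q' = |-179 − 25.8|/40.8 = 5.020 m·K/W
Known resistances:
  R'_conv,in = 1/(2πr h) = 1/(2π·0.0476·598) = 0.005591 m·K/W
  R'_titanium = ln(0.0607/0.0476)/(2πk) = 0.2431/(2π·22.8) = 0.001697 m·K/W
R_aerogel blanket = ΣR − ΣR_known = 5.020 − 0.007288 = 5.013 m·K/W
ln(r₂/r₁)/(2πk) = 5.013 ⇒ k = 0.5480/(2π·5.013) = 0.0174 W/m·K

k = 0.0174 W/m·K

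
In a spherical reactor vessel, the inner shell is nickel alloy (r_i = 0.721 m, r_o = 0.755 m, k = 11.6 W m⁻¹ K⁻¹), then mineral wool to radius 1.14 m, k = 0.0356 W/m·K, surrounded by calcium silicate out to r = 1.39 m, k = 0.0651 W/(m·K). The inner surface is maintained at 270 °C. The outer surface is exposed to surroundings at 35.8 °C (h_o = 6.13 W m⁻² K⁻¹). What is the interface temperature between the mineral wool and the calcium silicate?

Resistance network (inner→outer):
  R_nickel alloy = (1/0.721 − 1/0.755)/(4πk) = 0.06246/(4π·11.6) = 4.285×10^-4 K/W
  R_mineral wool = (1/0.755 − 1/1.14)/(4πk) = 0.4473/(4π·0.0356) = 0.9999 K/W
  R_calcium silicate = (1/1.14 − 1/1.39)/(4πk) = 0.1578/(4π·0.0651) = 0.1929 K/W
  R_conv,out = 1/(4πr²h) = 1/(4π·1.39²·6.13) = 0.006719 K/W
ΣR = 4.285×10^-4 + 0.9999 + 0.1929 + 0.006719 = 1.200 K/W
Q = ΔT/ΣR = (270 °C − 35.8 °C)/1.200 = 195.2 W
From the inner boundary to the mineral wool/calcium silicate interface, ΣR_partial = 1.000 K/W.
T_interface = T_in − Q·ΣR_partial = 270 °C − (195.2)(1.000) = 74.8 °C

T = 74.8 °C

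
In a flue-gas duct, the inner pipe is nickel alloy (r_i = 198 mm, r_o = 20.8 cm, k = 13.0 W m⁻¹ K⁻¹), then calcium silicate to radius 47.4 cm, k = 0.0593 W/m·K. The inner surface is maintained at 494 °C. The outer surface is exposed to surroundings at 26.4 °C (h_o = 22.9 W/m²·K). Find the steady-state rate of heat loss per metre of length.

Q' = 210 W/m

Series thermal resistances, inner to outer:
  R'_nickel alloy = ln(0.208/0.198)/(2πk) = 0.04927/(2π·13.0) = 6.032×10^-4 m·K/W
  R'_calcium silicate = ln(0.474/0.208)/(2πk) = 0.8237/(2π·0.0593) = 2.211 m·K/W
  R'_conv,out = 1/(2πr h) = 1/(2π·0.474·22.9) = 0.01466 m·K/W
ΣR = 6.032×10^-4 + 2.211 + 0.01466 = 2.226 m·K/W
Q' = ΔT/ΣR = (494 °C − 26.4 °C)/2.226 = 210 W/m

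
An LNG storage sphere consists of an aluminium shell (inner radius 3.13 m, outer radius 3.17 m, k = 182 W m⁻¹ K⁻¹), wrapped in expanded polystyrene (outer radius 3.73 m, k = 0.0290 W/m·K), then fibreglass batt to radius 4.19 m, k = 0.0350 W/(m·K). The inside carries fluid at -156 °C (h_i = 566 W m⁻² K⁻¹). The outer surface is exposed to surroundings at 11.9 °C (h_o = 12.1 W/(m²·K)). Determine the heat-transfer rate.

Series thermal resistances, inner to outer:
  R_conv,in = 1/(4πr²h) = 1/(4π·3.13²·566) = 1.435×10^-5 K/W
  R_aluminium = (1/3.13 − 1/3.17)/(4πk) = 0.004031/(4π·182) = 1.763×10^-6 K/W
  R_expanded polystyrene = (1/3.17 − 1/3.73)/(4πk) = 0.04736/(4π·0.0290) = 0.1300 K/W
  R_fibreglass batt = (1/3.73 − 1/4.19)/(4πk) = 0.02943/(4π·0.0350) = 0.06692 K/W
  R_conv,out = 1/(4πr²h) = 1/(4π·4.19²·12.1) = 3.746×10^-4 K/W
ΣR = 1.435×10^-5 + 1.763×10^-6 + 0.1300 + 0.06692 + 3.746×10^-4 = 0.1973 K/W
Q = ΔT/ΣR = (-156 °C − 11.9 °C)/0.1973 = -851 W
(Negative Q ⇒ heat flows inward; heat gain = 851 W.)

Q = 851 W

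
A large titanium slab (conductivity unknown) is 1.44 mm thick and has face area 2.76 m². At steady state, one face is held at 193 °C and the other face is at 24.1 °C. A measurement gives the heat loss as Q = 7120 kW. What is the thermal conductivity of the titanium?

k = 22.0 W/m·K

ΣR = ΔT/Q = |193 − 24.1|/7.12×10^6 = 2.372×10^-5 K/W
L/(kA) = 2.372×10^-5 ⇒ k = 0.00144/(2.372×10^-5·2.76) = 22.0 W/m·K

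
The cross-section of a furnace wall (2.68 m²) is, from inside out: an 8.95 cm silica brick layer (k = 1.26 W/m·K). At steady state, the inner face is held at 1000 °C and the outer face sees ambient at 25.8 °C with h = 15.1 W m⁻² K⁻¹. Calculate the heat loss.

Q = 19000 W

Series thermal resistances, inner to outer:
  R_silica brick = L/(kA) = 0.0895/(1.26·2.68) = 0.02650 K/W
  R_conv,out = 1/(hA) = 1/(15.1·2.68) = 0.02471 K/W
ΣR = 0.02650 + 0.02471 = 0.05121 K/W
Q = ΔT/ΣR = (1000 °C − 25.8 °C)/0.05121 = 19000 W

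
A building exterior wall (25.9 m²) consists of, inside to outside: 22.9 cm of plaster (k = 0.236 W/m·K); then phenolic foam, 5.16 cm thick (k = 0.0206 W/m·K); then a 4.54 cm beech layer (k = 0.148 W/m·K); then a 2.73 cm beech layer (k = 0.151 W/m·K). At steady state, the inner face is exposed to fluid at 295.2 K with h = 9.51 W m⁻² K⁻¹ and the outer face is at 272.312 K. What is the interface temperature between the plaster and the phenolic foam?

T = 289.1 K

Series thermal resistances, inner to outer:
  R_conv,in = 1/(hA) = 1/(9.51·25.9) = 0.004060 K/W
  R_plaster = L/(kA) = 0.229/(0.236·25.9) = 0.03746 K/W
  R_phenolic foam = L/(kA) = 0.0516/(0.0206·25.9) = 0.09671 K/W
  R_beech = L/(kA) = 0.0454/(0.148·25.9) = 0.01184 K/W
  R_beech = L/(kA) = 0.0273/(0.151·25.9) = 0.006980 K/W
ΣR = 0.004060 + 0.03746 + 0.09671 + 0.01184 + 0.006980 = 0.1570 K/W
Q = ΔT/ΣR = (295.2 K − 272.312 K)/0.1570 = 145.8 W
From the inner boundary to the plaster/phenolic foam interface, ΣR_partial = 0.04152 K/W.
T_interface = T_in − Q·ΣR_partial = 295.2 K − (145.8)(0.04152) = 289.1 K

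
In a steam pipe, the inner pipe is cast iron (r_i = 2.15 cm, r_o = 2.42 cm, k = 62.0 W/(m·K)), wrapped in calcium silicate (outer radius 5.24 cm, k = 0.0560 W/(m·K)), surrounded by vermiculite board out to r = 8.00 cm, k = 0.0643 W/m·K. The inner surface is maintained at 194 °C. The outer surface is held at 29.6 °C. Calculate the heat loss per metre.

Resistance network (inner→outer):
  R'_cast iron = ln(0.0242/0.0215)/(2πk) = 0.1183/(2π·62.0) = 3.037×10^-4 m·K/W
  R'_calcium silicate = ln(0.0524/0.0242)/(2πk) = 0.7726/(2π·0.0560) = 2.196 m·K/W
  R'_vermiculite board = ln(0.0800/0.0524)/(2πk) = 0.4231/(2π·0.0643) = 1.047 m·K/W
ΣR = 3.037×10^-4 + 2.196 + 1.047 = 3.243 m·K/W
Q' = ΔT/ΣR = (194 °C − 29.6 °C)/3.243 = 50.7 W/m

Q' = 50.7 W/m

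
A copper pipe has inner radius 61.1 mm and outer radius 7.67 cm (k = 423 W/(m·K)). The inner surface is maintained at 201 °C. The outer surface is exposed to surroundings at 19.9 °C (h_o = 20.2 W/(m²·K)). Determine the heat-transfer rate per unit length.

Treat each layer as a resistance in series:
  R'_copper = ln(0.0767/0.0611)/(2πk) = 0.2274/(2π·423) = 8.556×10^-5 m·K/W
  R'_conv,out = 1/(2πr h) = 1/(2π·0.0767·20.2) = 0.1027 m·K/W
ΣR = 8.556×10^-5 + 0.1027 = 0.1028 m·K/W
Q' = ΔT/ΣR = (201 °C − 19.9 °C)/0.1028 = 1760 W/m

Q' = 1760 W/m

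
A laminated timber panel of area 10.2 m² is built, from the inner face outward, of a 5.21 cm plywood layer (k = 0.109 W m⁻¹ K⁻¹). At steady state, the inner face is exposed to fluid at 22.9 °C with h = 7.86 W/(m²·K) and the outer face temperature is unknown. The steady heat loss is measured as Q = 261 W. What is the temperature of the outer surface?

Series resistances:
  R_conv,in = 1/(hA) = 1/(7.86·10.2) = 0.01247 K/W
  R_plywood = L/(kA) = 0.0521/(0.109·10.2) = 0.04686 K/W
ΣR = 0.05933 K/W
ΔT = Q·ΣR = 261 × 0.05933 = 15.49 K
Heat flows outward, so T_out = T_in − ΔT = 22.9 − 15.49 = 7.41 °C

T_out = 7.41 °C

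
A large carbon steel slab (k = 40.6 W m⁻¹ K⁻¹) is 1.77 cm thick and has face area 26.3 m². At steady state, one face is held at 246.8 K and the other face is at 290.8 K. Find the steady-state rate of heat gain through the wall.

Q = 2.65×10^6 W

Q = kA·ΔT/L = 40.6 × 26.3 × |246.8 K − 290.8 K| / 0.0177 = 2.65×10^6 W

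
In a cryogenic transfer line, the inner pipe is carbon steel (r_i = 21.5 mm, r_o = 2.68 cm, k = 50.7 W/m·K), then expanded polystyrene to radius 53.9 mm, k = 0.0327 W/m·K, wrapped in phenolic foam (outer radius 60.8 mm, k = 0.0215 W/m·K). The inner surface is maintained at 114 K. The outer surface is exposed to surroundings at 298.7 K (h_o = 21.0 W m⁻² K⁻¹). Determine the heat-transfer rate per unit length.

Q' = 41.8 W/m

Resistance network (inner→outer):
  R'_carbon steel = ln(0.0268/0.0215)/(2πk) = 0.2203/(2π·50.7) = 6.917×10^-4 m·K/W
  R'_expanded polystyrene = ln(0.0539/0.0268)/(2πk) = 0.6987/(2π·0.0327) = 3.401 m·K/W
  R'_phenolic foam = ln(0.0608/0.0539)/(2πk) = 0.1205/(2π·0.0215) = 0.8917 m·K/W
  R'_conv,out = 1/(2πr h) = 1/(2π·0.0608·21.0) = 0.1247 m·K/W
ΣR = 6.917×10^-4 + 3.401 + 0.8917 + 0.1247 = 4.418 m·K/W
Q' = ΔT/ΣR = (114 K − 298.7 K)/4.418 = -41.8 W/m
(Negative Q' ⇒ heat flows inward; heat gain = 41.8 W/m.)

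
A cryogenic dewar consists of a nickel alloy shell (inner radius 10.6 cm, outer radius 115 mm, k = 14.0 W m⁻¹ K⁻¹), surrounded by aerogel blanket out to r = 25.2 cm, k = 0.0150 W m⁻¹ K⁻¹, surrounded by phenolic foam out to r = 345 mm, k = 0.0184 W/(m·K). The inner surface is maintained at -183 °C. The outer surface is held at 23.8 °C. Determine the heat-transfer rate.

Resistance network (inner→outer):
  R_nickel alloy = (1/0.106 − 1/0.115)/(4πk) = 0.7383/(4π·14.0) = 0.004197 K/W
  R_aerogel blanket = (1/0.115 − 1/0.252)/(4πk) = 4.727/(4π·0.0150) = 25.08 K/W
  R_phenolic foam = (1/0.252 − 1/0.345)/(4πk) = 1.070/(4π·0.0184) = 4.626 K/W
ΣR = 0.004197 + 25.08 + 4.626 = 29.71 K/W
Q = ΔT/ΣR = (-183 °C − 23.8 °C)/29.71 = -6.96 W
(Negative Q ⇒ heat flows inward; heat gain = 6.96 W.)

Q = 6.96 W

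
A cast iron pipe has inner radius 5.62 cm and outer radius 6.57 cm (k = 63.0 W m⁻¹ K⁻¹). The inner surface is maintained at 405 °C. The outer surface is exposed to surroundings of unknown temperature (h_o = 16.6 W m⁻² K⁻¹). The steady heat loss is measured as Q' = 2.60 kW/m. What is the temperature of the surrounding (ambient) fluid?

Series resistances:
  R'_cast iron = ln(0.0657/0.0562)/(2πk) = 0.1562/(2π·63.0) = 3.946×10^-4 m·K/W
  R'_conv,out = 1/(2πr h) = 1/(2π·0.0657·16.6) = 0.1459 m·K/W
ΣR = 0.1463 m·K/W
ΔT = Q'·ΣR = 2600 × 0.1463 = 380.4 K
Heat flows outward, so T_out = T_in − ΔT = 405 − 380.4 = 24.6 °C

T_out = 24.6 °C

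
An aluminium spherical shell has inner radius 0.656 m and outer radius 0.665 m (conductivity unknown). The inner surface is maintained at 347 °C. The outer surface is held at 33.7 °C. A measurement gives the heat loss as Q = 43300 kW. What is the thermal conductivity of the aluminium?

k = 227 W/m·K

ΣR = ΔT/Q = |347 − 33.7|/4.33×10^7 = 7.236×10^-6 K/W
(1/r₁−1/r₂)/(4πk) = 7.236×10^-6 ⇒ k = 0.02063/(4π·7.236×10^-6) = 227 W/m·K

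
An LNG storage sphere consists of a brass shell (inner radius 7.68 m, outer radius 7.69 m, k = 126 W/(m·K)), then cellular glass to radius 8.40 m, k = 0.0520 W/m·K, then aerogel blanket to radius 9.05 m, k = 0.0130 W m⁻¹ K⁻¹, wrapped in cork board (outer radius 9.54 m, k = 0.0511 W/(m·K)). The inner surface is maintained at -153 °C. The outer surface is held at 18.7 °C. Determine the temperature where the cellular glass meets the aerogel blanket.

Series thermal resistances, inner to outer:
  R_brass = (1/7.68 − 1/7.69)/(4πk) = 1.693×10^-4/(4π·126) = 1.069×10^-7 K/W
  R_cellular glass = (1/7.69 − 1/8.40)/(4πk) = 0.01099/(4π·0.0520) = 0.01682 K/W
  R_aerogel blanket = (1/8.40 − 1/9.05)/(4πk) = 0.008550/(4π·0.0130) = 0.05234 K/W
  R_cork board = (1/9.05 − 1/9.54)/(4πk) = 0.005675/(4π·0.0511) = 0.008838 K/W
ΣR = 1.069×10^-7 + 0.01682 + 0.05234 + 0.008838 = 0.07800 K/W
Q = ΔT/ΣR = (-153 °C − 18.7 °C)/0.07800 = -2201 W
From the inner boundary to the cellular glass/aerogel blanket interface, ΣR_partial = 0.01682 K/W.
T_interface = T_in − Q·ΣR_partial = -153 °C − (-2201)(0.01682) = -116 °C

T = -116 °C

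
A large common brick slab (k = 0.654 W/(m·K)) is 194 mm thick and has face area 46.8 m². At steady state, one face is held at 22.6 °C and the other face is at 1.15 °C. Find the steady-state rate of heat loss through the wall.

Q = kA·ΔT/L = 0.654 × 46.8 × |22.6 °C − 1.15 °C| / 0.194 = 3380 W

Q = 3.38 kW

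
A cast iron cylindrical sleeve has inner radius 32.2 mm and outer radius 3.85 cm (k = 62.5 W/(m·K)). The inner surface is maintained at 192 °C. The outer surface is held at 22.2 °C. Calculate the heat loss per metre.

Q' = 3.73×10^5 W/m

Q' = 2πk·ΔT/ln(r₂/r₁) = 2π × 62.5 × 169.8 / ln(0.0385/0.0322) = 3.73×10^5 W/m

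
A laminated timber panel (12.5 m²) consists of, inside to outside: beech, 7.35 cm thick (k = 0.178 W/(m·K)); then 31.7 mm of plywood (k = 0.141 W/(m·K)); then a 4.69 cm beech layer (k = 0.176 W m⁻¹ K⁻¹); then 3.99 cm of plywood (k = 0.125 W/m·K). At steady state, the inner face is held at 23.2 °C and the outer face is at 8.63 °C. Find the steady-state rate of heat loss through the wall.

Q = 149 W

Treat each layer as a resistance in series:
  R_beech = L/(kA) = 0.0735/(0.178·12.5) = 0.03303 K/W
  R_plywood = L/(kA) = 0.0317/(0.141·12.5) = 0.01799 K/W
  R_beech = L/(kA) = 0.0469/(0.176·12.5) = 0.02132 K/W
  R_plywood = L/(kA) = 0.0399/(0.125·12.5) = 0.02554 K/W
ΣR = 0.03303 + 0.01799 + 0.02132 + 0.02554 = 0.09788 K/W
Q = ΔT/ΣR = (23.2 °C − 8.63 °C)/0.09788 = 149 W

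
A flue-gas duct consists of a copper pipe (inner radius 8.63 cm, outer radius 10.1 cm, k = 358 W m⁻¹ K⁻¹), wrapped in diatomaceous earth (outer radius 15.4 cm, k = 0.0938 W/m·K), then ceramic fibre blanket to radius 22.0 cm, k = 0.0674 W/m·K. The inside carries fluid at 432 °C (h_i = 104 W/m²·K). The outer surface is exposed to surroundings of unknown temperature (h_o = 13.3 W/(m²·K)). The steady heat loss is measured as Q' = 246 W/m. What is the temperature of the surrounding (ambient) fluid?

T_out = 31.0 °C

Series resistances:
  R'_conv,in = 1/(2πr h) = 1/(2π·0.0863·104) = 0.01773 m·K/W
  R'_copper = ln(0.101/0.0863)/(2πk) = 0.1573/(2π·358) = 6.993×10^-5 m·K/W
  R'_diatomaceous earth = ln(0.154/0.101)/(2πk) = 0.4218/(2π·0.0938) = 0.7157 m·K/W
  R'_ceramic fibre blanket = ln(0.220/0.154)/(2πk) = 0.3567/(2π·0.0674) = 0.8422 m·K/W
  R'_conv,out = 1/(2πr h) = 1/(2π·0.220·13.3) = 0.05439 m·K/W
ΣR = 1.630 m·K/W
ΔT = Q'·ΣR = 246 × 1.630 = 401.0 K
Heat flows outward, so T_out = T_in − ΔT = 432 − 401.0 = 31.0 °C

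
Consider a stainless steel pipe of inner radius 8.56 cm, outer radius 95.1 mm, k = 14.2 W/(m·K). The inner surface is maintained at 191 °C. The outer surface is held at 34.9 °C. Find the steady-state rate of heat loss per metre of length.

Q' = 2πk·ΔT/ln(r₂/r₁) = 2π × 14.2 × 156.1 / ln(0.0951/0.0856) = 1.32×10^5 W/m

Q' = 132 kW/m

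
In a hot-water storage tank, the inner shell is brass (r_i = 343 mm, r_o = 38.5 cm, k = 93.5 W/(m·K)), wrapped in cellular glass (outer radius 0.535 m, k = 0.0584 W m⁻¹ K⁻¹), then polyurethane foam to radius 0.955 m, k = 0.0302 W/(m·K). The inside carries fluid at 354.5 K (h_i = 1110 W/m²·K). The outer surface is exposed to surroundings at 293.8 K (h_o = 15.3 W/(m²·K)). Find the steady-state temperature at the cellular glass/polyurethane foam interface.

Resistance network (inner→outer):
  R_conv,in = 1/(4πr²h) = 1/(4π·0.343²·1110) = 6.094×10^-4 K/W
  R_brass = (1/0.343 − 1/0.385)/(4πk) = 0.3180/(4π·93.5) = 2.707×10^-4 K/W
  R_cellular glass = (1/0.385 − 1/0.535)/(4πk) = 0.7282/(4π·0.0584) = 0.9923 K/W
  R_polyurethane foam = (1/0.535 − 1/0.955)/(4πk) = 0.8220/(4π·0.0302) = 2.166 K/W
  R_conv,out = 1/(4πr²h) = 1/(4π·0.955²·15.3) = 0.005703 K/W
ΣR = 6.094×10^-4 + 2.707×10^-4 + 0.9923 + 2.166 + 0.005703 = 3.165 K/W
Q = ΔT/ΣR = (354.5 K − 293.8 K)/3.165 = 19.18 W
From the inner boundary to the cellular glass/polyurethane foam interface, ΣR_partial = 0.9932 K/W.
T_interface = T_in − Q·ΣR_partial = 354.5 K − (19.18)(0.9932) = 335.5 K

T = 335.5 K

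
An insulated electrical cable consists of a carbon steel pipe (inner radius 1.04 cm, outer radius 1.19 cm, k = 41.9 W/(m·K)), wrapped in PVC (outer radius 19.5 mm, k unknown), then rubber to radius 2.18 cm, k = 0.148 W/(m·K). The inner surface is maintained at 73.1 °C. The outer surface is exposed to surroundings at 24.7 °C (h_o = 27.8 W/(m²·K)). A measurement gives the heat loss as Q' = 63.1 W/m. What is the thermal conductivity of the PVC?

k = 0.205 W/m·K

ΣR = ΔT/Q' = |73.1 − 24.7|/63.1 = 0.7670 m·K/W
Known resistances:
  R'_carbon steel = ln(0.0119/0.0104)/(2πk) = 0.1347/(2π·41.9) = 5.118×10^-4 m·K/W
  R'_rubber = ln(0.0218/0.0195)/(2πk) = 0.1115/(2π·0.148) = 0.1199 m·K/W
  R'_conv,out = 1/(2πr h) = 1/(2π·0.0218·27.8) = 0.2626 m·K/W
R_PVC = ΣR − ΣR_known = 0.7670 − 0.3830 = 0.3840 m·K/W
ln(r₂/r₁)/(2πk) = 0.3840 ⇒ k = 0.4939/(2π·0.3840) = 0.205 W/m·K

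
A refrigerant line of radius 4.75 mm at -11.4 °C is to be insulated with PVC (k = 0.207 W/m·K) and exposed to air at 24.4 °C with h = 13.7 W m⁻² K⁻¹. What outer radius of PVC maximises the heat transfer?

For a cylinder, r_cr = k_ins/h = 0.207/13.7 = 0.0151 m = 1.51 cm

r_cr = 1.51 cm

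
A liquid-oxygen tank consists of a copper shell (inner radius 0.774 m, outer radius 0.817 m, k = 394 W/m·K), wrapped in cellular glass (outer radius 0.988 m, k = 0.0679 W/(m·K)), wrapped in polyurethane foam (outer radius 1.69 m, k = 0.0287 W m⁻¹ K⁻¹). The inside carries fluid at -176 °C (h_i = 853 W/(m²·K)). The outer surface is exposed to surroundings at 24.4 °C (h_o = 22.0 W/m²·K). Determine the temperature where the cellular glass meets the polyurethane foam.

Resistance network (inner→outer):
  R_conv,in = 1/(4πr²h) = 1/(4π·0.774²·853) = 1.557×10^-4 K/W
  R_copper = (1/0.774 − 1/0.817)/(4πk) = 0.06800/(4π·394) = 1.373×10^-5 K/W
  R_cellular glass = (1/0.817 − 1/0.988)/(4πk) = 0.2118/(4π·0.0679) = 0.2483 K/W
  R_polyurethane foam = (1/0.988 − 1/1.69)/(4πk) = 0.4204/(4π·0.0287) = 1.166 K/W
  R_conv,out = 1/(4πr²h) = 1/(4π·1.69²·22.0) = 0.001266 K/W
ΣR = 1.557×10^-4 + 1.373×10^-5 + 0.2483 + 1.166 + 0.001266 = 1.416 K/W
Q = ΔT/ΣR = (-176 °C − 24.4 °C)/1.416 = -141.5 W
From the inner boundary to the cellular glass/polyurethane foam interface, ΣR_partial = 0.2485 K/W.
T_interface = T_in − Q·ΣR_partial = -176 °C − (-141.5)(0.2485) = -141 °C

T = -141 °C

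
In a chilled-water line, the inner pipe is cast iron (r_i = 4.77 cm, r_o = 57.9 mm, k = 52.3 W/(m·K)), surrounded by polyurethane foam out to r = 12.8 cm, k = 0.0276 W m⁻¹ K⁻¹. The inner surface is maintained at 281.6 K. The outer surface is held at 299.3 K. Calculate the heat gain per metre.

Q' = 3.87 W/m

Resistance network (inner→outer):
  R'_cast iron = ln(0.0579/0.0477)/(2πk) = 0.1938/(2π·52.3) = 5.897×10^-4 m·K/W
  R'_polyurethane foam = ln(0.128/0.0579)/(2πk) = 0.7933/(2π·0.0276) = 4.575 m·K/W
ΣR = 5.897×10^-4 + 4.575 = 4.576 m·K/W
Q' = ΔT/ΣR = (281.6 K − 299.3 K)/4.576 = -3.87 W/m
(Negative Q' ⇒ heat flows inward; heat gain = 3.87 W/m.)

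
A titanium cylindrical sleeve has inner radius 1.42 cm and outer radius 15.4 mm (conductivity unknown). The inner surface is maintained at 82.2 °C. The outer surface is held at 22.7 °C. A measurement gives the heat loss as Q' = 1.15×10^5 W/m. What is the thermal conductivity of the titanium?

ΣR = ΔT/Q' = |82.2 − 22.7|/1.15×10^5 = 5.174×10^-4 m·K/W
ln(r₂/r₁)/(2πk) = 5.174×10^-4 ⇒ k = 0.08113/(2π·5.174×10^-4) = 25.0 W/m·K

k = 25.0 W/m·K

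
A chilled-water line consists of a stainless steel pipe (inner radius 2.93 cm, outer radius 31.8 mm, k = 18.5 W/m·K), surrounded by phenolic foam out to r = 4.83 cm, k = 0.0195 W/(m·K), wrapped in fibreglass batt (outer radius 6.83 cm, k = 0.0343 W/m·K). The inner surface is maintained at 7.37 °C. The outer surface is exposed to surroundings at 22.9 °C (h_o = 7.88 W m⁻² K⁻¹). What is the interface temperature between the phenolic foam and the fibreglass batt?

Series thermal resistances, inner to outer:
  R'_stainless steel = ln(0.0318/0.0293)/(2πk) = 0.08188/(2π·18.5) = 7.044×10^-4 m·K/W
  R'_phenolic foam = ln(0.0483/0.0318)/(2πk) = 0.4180/(2π·0.0195) = 3.411 m·K/W
  R'_fibreglass batt = ln(0.0683/0.0483)/(2πk) = 0.3465/(2π·0.0343) = 1.608 m·K/W
  R'_conv,out = 1/(2πr h) = 1/(2π·0.0683·7.88) = 0.2957 m·K/W
ΣR = 7.044×10^-4 + 3.411 + 1.608 + 0.2957 = 5.315 m·K/W
Q' = ΔT/ΣR = (7.37 °C − 22.9 °C)/5.315 = -2.922 W/m
From the inner boundary to the phenolic foam/fibreglass batt interface, ΣR_partial = 3.412 m·K/W.
T_interface = T_in − Q'·ΣR_partial = 7.37 °C − (-2.922)(3.412) = 17.3 °C

T = 17.3 °C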